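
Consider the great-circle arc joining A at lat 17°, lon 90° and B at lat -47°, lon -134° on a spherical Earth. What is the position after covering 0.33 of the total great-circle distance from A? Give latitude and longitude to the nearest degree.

≈ lat -17°, lon 118°

Convert each endpoint to a unit vector on the sphere (x = cos φ cos λ, y = cos φ sin λ, z = sin φ).
The central angle between the endpoints is δ = arccos(p₁·p₂) ≈ 2.323 rad (133.1°).
Interpolate at f = 0.33 with slerp weights a = sin((1−f)δ)/sin δ ≈ 1.369, b = sin(fδ)/sin δ ≈ 0.950.
p = a·p₁ + b·p₂ ≈ (-0.450, 0.843, -0.294); φ = arcsin(p_z) ≈ -17.11°, λ = atan2(p_y, p_x) ≈ 118.08°.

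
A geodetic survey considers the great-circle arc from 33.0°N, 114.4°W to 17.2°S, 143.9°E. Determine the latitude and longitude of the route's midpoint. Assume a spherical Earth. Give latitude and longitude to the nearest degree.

≈ 12°N, 170°W

From cos δ = sin φ₁ sin φ₂ + cos φ₁ cos φ₂ cos Δλ, the central angle is δ ≈ 1.900 rad (108.9°).
Interpolate at f = 1/2 with slerp weights a = sin((1−f)δ)/sin δ ≈ 0.860, b = sin(fδ)/sin δ ≈ 0.860.
p = a·p₁ + b·p₂ ≈ (-0.961, -0.173, 0.214); φ = arcsin(p_z) ≈ 12.36°, λ = atan2(p_y, p_x) ≈ -169.81°.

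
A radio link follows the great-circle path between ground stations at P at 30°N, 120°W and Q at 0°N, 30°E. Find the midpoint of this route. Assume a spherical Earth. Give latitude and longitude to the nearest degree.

The haversine formula gives a central angle δ ≈ 2.419 rad (138.6°) between the endpoints.
Interpolate at f = 1/2 with slerp weights a = sin((1−f)δ)/sin δ ≈ 1.414, b = sin(fδ)/sin δ ≈ 1.414.
p = a·p₁ + b·p₂ ≈ (0.612, -0.354, 0.707); φ = arcsin(p_z) ≈ 45.00°, λ = atan2(p_y, p_x) ≈ -30.00°.

≈ 45°N, 30°W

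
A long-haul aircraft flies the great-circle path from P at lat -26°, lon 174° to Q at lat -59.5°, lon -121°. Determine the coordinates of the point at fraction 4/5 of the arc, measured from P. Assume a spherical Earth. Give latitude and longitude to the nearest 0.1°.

≈ lat -56.4°, lon -141.1°

The haversine formula gives a central angle δ ≈ 0.964 rad (55.2°) between the endpoints.
Interpolate at f = 4/5 with slerp weights a = sin((1−f)δ)/sin δ ≈ 0.233, b = sin(fδ)/sin δ ≈ 0.848.
p = a·p₁ + b·p₂ ≈ (-0.430, -0.347, -0.833); φ = arcsin(p_z) ≈ -56.44°, λ = atan2(p_y, p_x) ≈ -141.10°.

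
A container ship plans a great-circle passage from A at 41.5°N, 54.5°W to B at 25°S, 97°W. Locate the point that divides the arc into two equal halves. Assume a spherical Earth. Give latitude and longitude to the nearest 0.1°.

The haversine formula gives a central angle δ ≈ 1.349 rad (77.3°) between the endpoints.
Interpolate at f = 1/2 with slerp weights a = sin((1−f)δ)/sin δ ≈ 0.640, b = sin(fδ)/sin δ ≈ 0.640.
p = a·p₁ + b·p₂ ≈ (0.208, -0.966, 0.154); φ = arcsin(p_z) ≈ 8.84°, λ = atan2(p_y, p_x) ≈ -77.87°.

≈ 8.8°N, 77.9°W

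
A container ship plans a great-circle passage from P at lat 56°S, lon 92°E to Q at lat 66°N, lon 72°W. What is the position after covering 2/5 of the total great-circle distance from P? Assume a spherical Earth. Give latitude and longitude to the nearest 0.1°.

≈ lat 6.7°N, lon 63.5°E

Convert each endpoint to a unit vector on the sphere (x = cos φ cos λ, y = cos φ sin λ, z = sin φ).
The central angle between the endpoints is δ = arccos(p₁·p₂) ≈ 2.922 rad (167.4°).
Interpolate at f = 2/5 with slerp weights a = sin((1−f)δ)/sin δ ≈ 4.516, b = sin(fδ)/sin δ ≈ 4.226.
p = a·p₁ + b·p₂ ≈ (0.443, 0.889, 0.117); φ = arcsin(p_z) ≈ 6.71°, λ = atan2(p_y, p_x) ≈ 63.51°.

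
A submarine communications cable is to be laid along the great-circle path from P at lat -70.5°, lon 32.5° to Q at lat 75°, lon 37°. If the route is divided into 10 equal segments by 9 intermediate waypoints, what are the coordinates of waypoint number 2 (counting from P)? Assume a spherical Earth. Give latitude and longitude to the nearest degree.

≈ lat -41°, lon 34°

From cos δ = sin φ₁ sin φ₂ + cos φ₁ cos φ₂ cos Δλ, the central angle is δ ≈ 2.540 rad (145.5°).
Interpolate at f = 2/10 with slerp weights a = sin((1−f)δ)/sin δ ≈ 1.582, b = sin(fδ)/sin δ ≈ 0.859.
p = a·p₁ + b·p₂ ≈ (0.623, 0.418, -0.661); φ = arcsin(p_z) ≈ -41.40°, λ = atan2(p_y, p_x) ≈ 33.83°.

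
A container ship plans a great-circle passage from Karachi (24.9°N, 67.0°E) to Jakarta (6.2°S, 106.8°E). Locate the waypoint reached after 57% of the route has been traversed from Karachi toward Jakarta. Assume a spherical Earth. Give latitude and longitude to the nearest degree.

≈ 8°N, 91°E

The haversine formula gives a central angle δ ≈ 0.867 rad (49.7°) between the endpoints.
Interpolate at f = 0.57 with slerp weights a = sin((1−f)δ)/sin δ ≈ 0.478, b = sin(fδ)/sin δ ≈ 0.622.
p = a·p₁ + b·p₂ ≈ (-0.009, 0.991, 0.134); φ = arcsin(p_z) ≈ 7.70°, λ = atan2(p_y, p_x) ≈ 90.55°.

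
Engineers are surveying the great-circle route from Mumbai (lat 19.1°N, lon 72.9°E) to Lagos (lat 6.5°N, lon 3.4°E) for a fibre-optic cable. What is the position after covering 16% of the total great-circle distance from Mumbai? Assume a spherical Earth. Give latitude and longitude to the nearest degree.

Convert each endpoint to a unit vector on the sphere (x = cos φ cos λ, y = cos φ sin λ, z = sin φ).
The central angle between the endpoints is δ = arccos(p₁·p₂) ≈ 1.196 rad (68.5°).
Interpolate at f = 0.16 with slerp weights a = sin((1−f)δ)/sin δ ≈ 0.907, b = sin(fδ)/sin δ ≈ 0.204.
p = a·p₁ + b·p₂ ≈ (0.455, 0.831, 0.320); φ = arcsin(p_z) ≈ 18.66°, λ = atan2(p_y, p_x) ≈ 61.32°.

≈ lat 19°N, lon 61°E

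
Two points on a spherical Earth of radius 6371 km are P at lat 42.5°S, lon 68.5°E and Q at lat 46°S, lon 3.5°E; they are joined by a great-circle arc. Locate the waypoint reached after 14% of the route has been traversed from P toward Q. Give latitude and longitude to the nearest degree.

Convert each endpoint to a unit vector on the sphere (x = cos φ cos λ, y = cos φ sin λ, z = sin φ).
The central angle between the endpoints is δ = arccos(p₁·p₂) ≈ 0.792 rad (45.4°).
Interpolate at f = 0.14 with slerp weights a = sin((1−f)δ)/sin δ ≈ 0.885, b = sin(fδ)/sin δ ≈ 0.155.
p = a·p₁ + b·p₂ ≈ (0.347, 0.613, -0.709); φ = arcsin(p_z) ≈ -45.19°, λ = atan2(p_y, p_x) ≈ 60.52°.

≈ lat 45°S, lon 61°E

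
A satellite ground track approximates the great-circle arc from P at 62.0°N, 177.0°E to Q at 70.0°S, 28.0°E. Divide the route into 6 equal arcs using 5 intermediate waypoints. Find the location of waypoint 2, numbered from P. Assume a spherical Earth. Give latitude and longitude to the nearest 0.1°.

Write both endpoints as unit vectors p₁, p₂ with components (cos φ cos λ, cos φ sin λ, sin φ).
The central angle between the endpoints is δ = arccos(p₁·p₂) ≈ 2.885 rad (165.3°).
Interpolate at f = 2/6 with slerp weights a = sin((1−f)δ)/sin δ ≈ 3.702, b = sin(fδ)/sin δ ≈ 3.235.
p = a·p₁ + b·p₂ ≈ (-0.758, 0.610, 0.228); φ = arcsin(p_z) ≈ 13.19°, λ = atan2(p_y, p_x) ≈ 141.17°.

≈ 13.2°N, 141.2°E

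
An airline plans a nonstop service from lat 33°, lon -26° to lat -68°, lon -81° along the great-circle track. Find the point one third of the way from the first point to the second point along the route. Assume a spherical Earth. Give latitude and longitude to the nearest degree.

≈ lat -2°, lon -37°

Write both endpoints as unit vectors p₁, p₂ with components (cos φ cos λ, cos φ sin λ, sin φ).
The central angle between the endpoints is δ = arccos(p₁·p₂) ≈ 1.902 rad (109.0°).
Interpolate at f = 1/3 with slerp weights a = sin((1−f)δ)/sin δ ≈ 1.009, b = sin(fδ)/sin δ ≈ 0.626.
p = a·p₁ + b·p₂ ≈ (0.797, -0.603, -0.031); φ = arcsin(p_z) ≈ -1.78°, λ = atan2(p_y, p_x) ≈ -37.08°.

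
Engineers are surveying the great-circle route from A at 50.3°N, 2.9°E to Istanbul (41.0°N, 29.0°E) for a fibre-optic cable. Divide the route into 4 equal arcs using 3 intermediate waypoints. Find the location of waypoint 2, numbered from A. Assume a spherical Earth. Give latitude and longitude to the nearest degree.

Convert each endpoint to a unit vector on the sphere (x = cos φ cos λ, y = cos φ sin λ, z = sin φ).
The central angle between the endpoints is δ = arccos(p₁·p₂) ≈ 0.355 rad (20.3°).
Interpolate at f = 2/4 with slerp weights a = sin((1−f)δ)/sin δ ≈ 0.508, b = sin(fδ)/sin δ ≈ 0.508.
p = a·p₁ + b·p₂ ≈ (0.659, 0.202, 0.724); φ = arcsin(p_z) ≈ 46.39°, λ = atan2(p_y, p_x) ≈ 17.05°.

≈ 46°N, 17°E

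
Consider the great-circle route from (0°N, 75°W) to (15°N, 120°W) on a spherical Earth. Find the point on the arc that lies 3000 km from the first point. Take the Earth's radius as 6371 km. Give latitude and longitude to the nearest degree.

Write both endpoints as unit vectors p₁, p₂ with components (cos φ cos λ, cos φ sin λ, sin φ).
The central angle between the endpoints is δ = arccos(p₁·p₂) ≈ 0.819 rad (46.9°). The total great-circle distance is δ·R ≈ 0.819 × 6371 ≈ 5217 km, so the target fraction is f = 3000/5217 ≈ 0.575.
Interpolate at f ≈ 0.575 with slerp weights a = sin((1−f)δ)/sin δ ≈ 0.467, b = sin(fδ)/sin δ ≈ 0.621.
p = a·p₁ + b·p₂ ≈ (-0.179, -0.971, 0.161); φ = arcsin(p_z) ≈ 9.25°, λ = atan2(p_y, p_x) ≈ -100.46°.

≈ (9°N, 100°W)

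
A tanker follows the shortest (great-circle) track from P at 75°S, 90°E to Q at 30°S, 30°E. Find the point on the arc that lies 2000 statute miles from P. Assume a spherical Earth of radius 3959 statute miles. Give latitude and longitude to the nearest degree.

Convert each endpoint to a unit vector on the sphere (x = cos φ cos λ, y = cos φ sin λ, z = sin φ).
The central angle between the endpoints is δ = arccos(p₁·p₂) ≈ 0.933 rad (53.5°). The total great-circle distance is δ·R ≈ 0.933 × 3959 ≈ 3696 mi, so the target fraction is f = 2000/3696 ≈ 0.541.
Interpolate at f ≈ 0.541 with slerp weights a = sin((1−f)δ)/sin δ ≈ 0.517, b = sin(fδ)/sin δ ≈ 0.602.
p = a·p₁ + b·p₂ ≈ (0.452, 0.394, -0.800); φ = arcsin(p_z) ≈ -53.15°, λ = atan2(p_y, p_x) ≈ 41.14°.

≈ 53°S, 41°E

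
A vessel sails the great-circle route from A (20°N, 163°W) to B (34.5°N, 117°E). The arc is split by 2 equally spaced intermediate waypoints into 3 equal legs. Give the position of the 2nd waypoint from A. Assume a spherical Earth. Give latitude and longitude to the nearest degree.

Convert each endpoint to a unit vector on the sphere (x = cos φ cos λ, y = cos φ sin λ, z = sin φ).
The central angle between the endpoints is δ = arccos(p₁·p₂) ≈ 1.236 rad (70.8°).
Interpolate at f = 2/3 with slerp weights a = sin((1−f)δ)/sin δ ≈ 0.424, b = sin(fδ)/sin δ ≈ 0.777.
p = a·p₁ + b·p₂ ≈ (-0.672, 0.454, 0.585); φ = arcsin(p_z) ≈ 35.82°, λ = atan2(p_y, p_x) ≈ 145.94°.

≈ (36°N, 146°E)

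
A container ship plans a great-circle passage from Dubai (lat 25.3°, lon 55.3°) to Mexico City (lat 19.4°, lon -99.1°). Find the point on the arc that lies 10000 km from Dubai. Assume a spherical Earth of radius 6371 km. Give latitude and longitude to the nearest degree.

Write both endpoints as unit vectors p₁, p₂ with components (cos φ cos λ, cos φ sin λ, sin φ).
The central angle between the endpoints is δ = arccos(p₁·p₂) ≈ 2.249 rad (128.8°). The total great-circle distance is δ·R ≈ 2.249 × 6371 ≈ 14326 km, so the target fraction is f = 10000/14326 ≈ 0.698.
Interpolate at f ≈ 0.698 with slerp weights a = sin((1−f)δ)/sin δ ≈ 0.806, b = sin(fδ)/sin δ ≈ 1.284.
p = a·p₁ + b·p₂ ≈ (0.223, -0.596, 0.771); φ = arcsin(p_z) ≈ 50.44°, λ = atan2(p_y, p_x) ≈ -69.46°.

≈ lat 50°, lon -69°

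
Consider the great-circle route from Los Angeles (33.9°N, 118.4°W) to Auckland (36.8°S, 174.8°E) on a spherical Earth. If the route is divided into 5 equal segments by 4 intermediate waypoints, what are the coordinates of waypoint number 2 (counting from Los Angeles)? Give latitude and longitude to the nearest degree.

Write both endpoints as unit vectors p₁, p₂ with components (cos φ cos λ, cos φ sin λ, sin φ).
The central angle between the endpoints is δ = arccos(p₁·p₂) ≈ 1.643 rad (94.1°).
Interpolate at f = 2/5 with slerp weights a = sin((1−f)δ)/sin δ ≈ 0.836, b = sin(fδ)/sin δ ≈ 0.613.
p = a·p₁ + b·p₂ ≈ (-0.818, -0.566, 0.099); φ = arcsin(p_z) ≈ 5.70°, λ = atan2(p_y, p_x) ≈ -145.34°.

≈ 6°N, 145°W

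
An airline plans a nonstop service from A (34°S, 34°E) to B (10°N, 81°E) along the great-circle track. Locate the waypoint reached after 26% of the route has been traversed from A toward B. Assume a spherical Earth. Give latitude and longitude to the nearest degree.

≈ (24°S, 48°E)

Write both endpoints as unit vectors p₁, p₂ with components (cos φ cos λ, cos φ sin λ, sin φ).
The central angle between the endpoints is δ = arccos(p₁·p₂) ≈ 1.093 rad (62.6°).
Interpolate at f = 0.26 with slerp weights a = sin((1−f)δ)/sin δ ≈ 0.815, b = sin(fδ)/sin δ ≈ 0.316.
p = a·p₁ + b·p₂ ≈ (0.609, 0.685, -0.401); φ = arcsin(p_z) ≈ -23.63°, λ = atan2(p_y, p_x) ≈ 48.37°.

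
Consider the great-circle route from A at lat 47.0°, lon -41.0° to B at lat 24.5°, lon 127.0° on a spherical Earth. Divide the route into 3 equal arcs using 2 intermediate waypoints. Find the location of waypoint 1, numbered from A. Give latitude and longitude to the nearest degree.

Write both endpoints as unit vectors p₁, p₂ with components (cos φ cos λ, cos φ sin λ, sin φ).
The central angle between the endpoints is δ = arccos(p₁·p₂) ≈ 1.879 rad (107.7°).
Interpolate at f = 1/3 with slerp weights a = sin((1−f)δ)/sin δ ≈ 0.997, b = sin(fδ)/sin δ ≈ 0.615.
p = a·p₁ + b·p₂ ≈ (0.176, 0.001, 0.984); φ = arcsin(p_z) ≈ 79.85°, λ = atan2(p_y, p_x) ≈ 0.36°.

≈ lat 80°, lon 0°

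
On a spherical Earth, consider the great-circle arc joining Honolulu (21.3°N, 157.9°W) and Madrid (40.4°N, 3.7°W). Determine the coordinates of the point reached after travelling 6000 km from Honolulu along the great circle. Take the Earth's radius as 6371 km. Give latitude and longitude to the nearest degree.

Convert each endpoint to a unit vector on the sphere (x = cos φ cos λ, y = cos φ sin λ, z = sin φ).
The central angle between the endpoints is δ = arccos(p₁·p₂) ≈ 1.986 rad (113.8°). The total great-circle distance is δ·R ≈ 1.986 × 6371 ≈ 12653 km, so the target fraction is f = 6000/12653 ≈ 0.474.
Interpolate at f ≈ 0.474 with slerp weights a = sin((1−f)δ)/sin δ ≈ 0.945, b = sin(fδ)/sin δ ≈ 0.884.
p = a·p₁ + b·p₂ ≈ (-0.144, -0.375, 0.916); φ = arcsin(p_z) ≈ 66.34°, λ = atan2(p_y, p_x) ≈ -111.03°.

≈ (66°N, 111°W)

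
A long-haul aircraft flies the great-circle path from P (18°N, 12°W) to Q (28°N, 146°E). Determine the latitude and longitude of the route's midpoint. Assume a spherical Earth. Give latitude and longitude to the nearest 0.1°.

Write both endpoints as unit vectors p₁, p₂ with components (cos φ cos λ, cos φ sin λ, sin φ).
The central angle between the endpoints is δ = arccos(p₁·p₂) ≈ 2.257 rad (129.3°).
Interpolate at f = 1/2 with slerp weights a = sin((1−f)δ)/sin δ ≈ 1.168, b = sin(fδ)/sin δ ≈ 1.168.
p = a·p₁ + b·p₂ ≈ (0.232, 0.346, 0.909); φ = arcsin(p_z) ≈ 65.41°, λ = atan2(p_y, p_x) ≈ 56.18°.

≈ (65.4°N, 56.2°E)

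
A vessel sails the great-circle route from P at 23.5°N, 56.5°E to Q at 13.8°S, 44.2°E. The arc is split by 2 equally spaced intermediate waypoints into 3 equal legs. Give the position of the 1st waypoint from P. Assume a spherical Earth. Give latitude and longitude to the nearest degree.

≈ 11°N, 52°E

From cos δ = sin φ₁ sin φ₂ + cos φ₁ cos φ₂ cos Δλ, the central angle is δ ≈ 0.684 rad (39.2°).
Interpolate at f = 1/3 with slerp weights a = sin((1−f)δ)/sin δ ≈ 0.697, b = sin(fδ)/sin δ ≈ 0.358.
p = a·p₁ + b·p₂ ≈ (0.602, 0.775, 0.193); φ = arcsin(p_z) ≈ 11.10°, λ = atan2(p_y, p_x) ≈ 52.18°.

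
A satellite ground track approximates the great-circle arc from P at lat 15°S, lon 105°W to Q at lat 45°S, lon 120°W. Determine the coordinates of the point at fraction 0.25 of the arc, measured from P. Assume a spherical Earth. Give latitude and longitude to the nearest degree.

From cos δ = sin φ₁ sin φ₂ + cos φ₁ cos φ₂ cos Δλ, the central angle is δ ≈ 0.568 rad (32.6°).
Interpolate at f = 0.25 with slerp weights a = sin((1−f)δ)/sin δ ≈ 0.768, b = sin(fδ)/sin δ ≈ 0.263.
p = a·p₁ + b·p₂ ≈ (-0.285, -0.878, -0.385); φ = arcsin(p_z) ≈ -22.64°, λ = atan2(p_y, p_x) ≈ -107.99°.

≈ lat 23°S, lon 108°W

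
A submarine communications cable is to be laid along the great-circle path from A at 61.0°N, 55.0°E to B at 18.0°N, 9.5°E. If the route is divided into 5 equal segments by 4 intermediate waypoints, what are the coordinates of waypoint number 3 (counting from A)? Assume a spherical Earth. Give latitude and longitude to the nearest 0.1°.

Convert each endpoint to a unit vector on the sphere (x = cos φ cos λ, y = cos φ sin λ, z = sin φ).
The central angle between the endpoints is δ = arccos(p₁·p₂) ≈ 0.935 rad (53.6°).
Interpolate at f = 3/5 with slerp weights a = sin((1−f)δ)/sin δ ≈ 0.454, b = sin(fδ)/sin δ ≈ 0.661.
p = a·p₁ + b·p₂ ≈ (0.747, 0.284, 0.602); φ = arcsin(p_z) ≈ 36.98°, λ = atan2(p_y, p_x) ≈ 20.84°.

≈ 37.0°N, 20.8°E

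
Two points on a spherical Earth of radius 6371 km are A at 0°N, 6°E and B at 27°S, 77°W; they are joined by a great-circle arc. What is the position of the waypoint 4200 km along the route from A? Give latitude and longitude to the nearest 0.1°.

Write both endpoints as unit vectors p₁, p₂ with components (cos φ cos λ, cos φ sin λ, sin φ).
The central angle between the endpoints is δ = arccos(p₁·p₂) ≈ 1.462 rad (83.8°). The total great-circle distance is δ·R ≈ 1.462 × 6371 ≈ 9314 km, so the target fraction is f = 4200/9314 ≈ 0.451.
Interpolate at f ≈ 0.451 with slerp weights a = sin((1−f)δ)/sin δ ≈ 0.724, b = sin(fδ)/sin δ ≈ 0.616.
p = a·p₁ + b·p₂ ≈ (0.843, -0.459, -0.280); φ = arcsin(p_z) ≈ -16.24°, λ = atan2(p_y, p_x) ≈ -28.58°.

≈ 16.2°S, 28.6°W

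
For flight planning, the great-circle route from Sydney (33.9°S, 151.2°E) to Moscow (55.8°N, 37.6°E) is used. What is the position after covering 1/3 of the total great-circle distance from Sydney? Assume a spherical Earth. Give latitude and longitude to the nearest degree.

Convert each endpoint to a unit vector on the sphere (x = cos φ cos λ, y = cos φ sin λ, z = sin φ).
The central angle between the endpoints is δ = arccos(p₁·p₂) ≈ 2.276 rad (130.4°).
Interpolate at f = 1/3 with slerp weights a = sin((1−f)δ)/sin δ ≈ 1.311, b = sin(fδ)/sin δ ≈ 0.903.
p = a·p₁ + b·p₂ ≈ (-0.551, 0.834, 0.016); φ = arcsin(p_z) ≈ 0.90°, λ = atan2(p_y, p_x) ≈ 123.47°.

≈ 1°N, 123°E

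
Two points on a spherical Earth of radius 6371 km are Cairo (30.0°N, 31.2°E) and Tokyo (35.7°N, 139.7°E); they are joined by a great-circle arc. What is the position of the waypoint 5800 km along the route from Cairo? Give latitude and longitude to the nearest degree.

≈ 48°N, 97°E

Write both endpoints as unit vectors p₁, p₂ with components (cos φ cos λ, cos φ sin λ, sin φ).
The central angle between the endpoints is δ = arccos(p₁·p₂) ≈ 1.502 rad (86.1°). The total great-circle distance is δ·R ≈ 1.502 × 6371 ≈ 9570 km, so the target fraction is f = 5800/9570 ≈ 0.606.
Interpolate at f ≈ 0.606 with slerp weights a = sin((1−f)δ)/sin δ ≈ 0.559, b = sin(fδ)/sin δ ≈ 0.792.
p = a·p₁ + b·p₂ ≈ (-0.076, 0.667, 0.741); φ = arcsin(p_z) ≈ 47.86°, λ = atan2(p_y, p_x) ≈ 96.51°.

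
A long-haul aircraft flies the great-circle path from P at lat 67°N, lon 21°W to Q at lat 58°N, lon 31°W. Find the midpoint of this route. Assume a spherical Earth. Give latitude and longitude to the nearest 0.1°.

≈ lat 62.6°N, lon 26.8°W

Convert each endpoint to a unit vector on the sphere (x = cos φ cos λ, y = cos φ sin λ, z = sin φ).
The central angle between the endpoints is δ = arccos(p₁·p₂) ≈ 0.176 rad (10.1°).
Interpolate at f = 1/2 with slerp weights a = sin((1−f)δ)/sin δ ≈ 0.502, b = sin(fδ)/sin δ ≈ 0.502.
p = a·p₁ + b·p₂ ≈ (0.411, -0.207, 0.888); φ = arcsin(p_z) ≈ 62.59°, λ = atan2(p_y, p_x) ≈ -26.76°.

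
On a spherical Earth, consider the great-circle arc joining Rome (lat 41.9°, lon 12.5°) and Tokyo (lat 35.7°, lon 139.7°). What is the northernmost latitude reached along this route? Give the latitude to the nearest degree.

The great circle lies in the plane with unit normal n̂ = (p₁ × p₂)/|p₁ × p₂|.
Here n̂_z ≈ +0.482; the vertex latitude is φ_max = arccos|n̂_z| ≈ 61.2°.
Check via Clairaut: cos φ_max = |cos φ₁| · sin C = cos(41.9°)·sin(40.3°) ≈ 0.482, again giving ≈ 61.2°.

≈ 61°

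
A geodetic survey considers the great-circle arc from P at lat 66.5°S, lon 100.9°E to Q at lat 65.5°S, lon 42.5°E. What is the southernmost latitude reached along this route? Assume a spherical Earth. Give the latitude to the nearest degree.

≈ 69°S

The great circle lies in the plane with unit normal n̂ = (p₁ × p₂)/|p₁ × p₂|.
Here n̂_z ≈ -0.362; the vertex latitude is φ_max = arccos|n̂_z| ≈ 68.8°.
Check via Clairaut: cos φ_max = |cos φ₁| · sin C = cos(66.5°)·sin(114.8°) ≈ 0.362, again giving ≈ 68.8°.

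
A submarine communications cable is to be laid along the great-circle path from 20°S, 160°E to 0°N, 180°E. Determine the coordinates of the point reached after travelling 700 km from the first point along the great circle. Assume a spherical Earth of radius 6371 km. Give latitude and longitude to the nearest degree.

Write both endpoints as unit vectors p₁, p₂ with components (cos φ cos λ, cos φ sin λ, sin φ).
The central angle between the endpoints is δ = arccos(p₁·p₂) ≈ 0.489 rad (28.0°). The total great-circle distance is δ·R ≈ 0.489 × 6371 ≈ 3112 km, so the target fraction is f = 700/3112 ≈ 0.225.
Interpolate at f ≈ 0.225 with slerp weights a = sin((1−f)δ)/sin δ ≈ 0.788, b = sin(fδ)/sin δ ≈ 0.234.
p = a·p₁ + b·p₂ ≈ (-0.929, 0.253, -0.269); φ = arcsin(p_z) ≈ -15.63°, λ = atan2(p_y, p_x) ≈ 164.76°.

≈ 16°S, 165°E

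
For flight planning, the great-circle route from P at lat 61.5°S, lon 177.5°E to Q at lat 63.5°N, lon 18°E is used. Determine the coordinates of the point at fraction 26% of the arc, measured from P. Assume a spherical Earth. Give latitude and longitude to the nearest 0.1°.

≈ lat 30.7°S, lon 128.2°E

Write both endpoints as unit vectors p₁, p₂ with components (cos φ cos λ, cos φ sin λ, sin φ).
The central angle between the endpoints is δ = arccos(p₁·p₂) ≈ 2.974 rad (170.4°).
Interpolate at f = 0.26 with slerp weights a = sin((1−f)δ)/sin δ ≈ 4.832, b = sin(fδ)/sin δ ≈ 4.175.
p = a·p₁ + b·p₂ ≈ (-0.532, 0.676, -0.510); φ = arcsin(p_z) ≈ -30.67°, λ = atan2(p_y, p_x) ≈ 128.18°.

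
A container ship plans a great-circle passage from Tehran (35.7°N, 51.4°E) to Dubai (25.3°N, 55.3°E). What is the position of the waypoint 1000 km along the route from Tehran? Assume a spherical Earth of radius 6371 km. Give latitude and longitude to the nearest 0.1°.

From cos δ = sin φ₁ sin φ₂ + cos φ₁ cos φ₂ cos Δλ, the central angle is δ ≈ 0.191 rad (10.9°). The total great-circle distance is δ·R ≈ 0.191 × 6371 ≈ 1215 km, so the target fraction is f = 1000/1215 ≈ 0.823.
Interpolate at f ≈ 0.823 with slerp weights a = sin((1−f)δ)/sin δ ≈ 0.178, b = sin(fδ)/sin δ ≈ 0.825.
p = a·p₁ + b·p₂ ≈ (0.515, 0.726, 0.456); φ = arcsin(p_z) ≈ 27.15°, λ = atan2(p_y, p_x) ≈ 54.67°.

≈ 27.1°N, 54.7°E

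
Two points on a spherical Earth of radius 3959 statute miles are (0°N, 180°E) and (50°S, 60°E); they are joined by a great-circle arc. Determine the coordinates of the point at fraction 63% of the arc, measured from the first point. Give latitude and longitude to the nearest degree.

Write both endpoints as unit vectors p₁, p₂ with components (cos φ cos λ, cos φ sin λ, sin φ).
The central angle between the endpoints is δ = arccos(p₁·p₂) ≈ 1.898 rad (108.7°).
Interpolate at f = 0.63 with slerp weights a = sin((1−f)δ)/sin δ ≈ 0.682, b = sin(fδ)/sin δ ≈ 0.983.
p = a·p₁ + b·p₂ ≈ (-0.366, 0.547, -0.753); φ = arcsin(p_z) ≈ -48.83°, λ = atan2(p_y, p_x) ≈ 123.81°.

≈ (49°S, 124°E)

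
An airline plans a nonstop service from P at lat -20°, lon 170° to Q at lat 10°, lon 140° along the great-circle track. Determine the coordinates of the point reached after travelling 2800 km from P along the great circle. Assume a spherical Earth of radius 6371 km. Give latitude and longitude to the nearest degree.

Convert each endpoint to a unit vector on the sphere (x = cos φ cos λ, y = cos φ sin λ, z = sin φ).
The central angle between the endpoints is δ = arccos(p₁·p₂) ≈ 0.735 rad (42.1°). The total great-circle distance is δ·R ≈ 0.735 × 6371 ≈ 4681 km, so the target fraction is f = 2800/4681 ≈ 0.598.
Interpolate at f ≈ 0.598 with slerp weights a = sin((1−f)δ)/sin δ ≈ 0.434, b = sin(fδ)/sin δ ≈ 0.635.
p = a·p₁ + b·p₂ ≈ (-0.880, 0.473, -0.038); φ = arcsin(p_z) ≈ -2.19°, λ = atan2(p_y, p_x) ≈ 151.77°.

≈ lat -2°, lon 152°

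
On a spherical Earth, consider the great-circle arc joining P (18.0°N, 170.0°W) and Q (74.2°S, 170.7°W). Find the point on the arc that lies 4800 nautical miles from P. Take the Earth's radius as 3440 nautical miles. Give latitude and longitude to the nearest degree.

≈ (62°S, 170°W)

Convert each endpoint to a unit vector on the sphere (x = cos φ cos λ, y = cos φ sin λ, z = sin φ).
The central angle between the endpoints is δ = arccos(p₁·p₂) ≈ 1.609 rad (92.2°). The total great-circle distance is δ·R ≈ 1.609 × 3440 ≈ 5536 nmi, so the target fraction is f = 4800/5536 ≈ 0.867.
Interpolate at f ≈ 0.867 with slerp weights a = sin((1−f)δ)/sin δ ≈ 0.212, b = sin(fδ)/sin δ ≈ 0.985.
p = a·p₁ + b·p₂ ≈ (-0.464, -0.078, -0.883); φ = arcsin(p_z) ≈ -61.95°, λ = atan2(p_y, p_x) ≈ -170.40°.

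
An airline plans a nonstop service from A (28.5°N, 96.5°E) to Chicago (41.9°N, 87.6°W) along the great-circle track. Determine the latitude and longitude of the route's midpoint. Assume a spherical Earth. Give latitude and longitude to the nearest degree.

≈ (83°N, 118°E)

The haversine formula gives a central angle δ ≈ 1.911 rad (109.5°) between the endpoints.
Interpolate at f = 1/2 with slerp weights a = sin((1−f)δ)/sin δ ≈ 0.866, b = sin(fδ)/sin δ ≈ 0.866.
p = a·p₁ + b·p₂ ≈ (-0.059, 0.112, 0.992); φ = arcsin(p_z) ≈ 82.71°, λ = atan2(p_y, p_x) ≈ 117.81°.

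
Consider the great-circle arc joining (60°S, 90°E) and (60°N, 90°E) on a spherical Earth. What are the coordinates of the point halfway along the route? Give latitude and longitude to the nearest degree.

≈ (0°N, 90°E)

From cos δ = sin φ₁ sin φ₂ + cos φ₁ cos φ₂ cos Δλ, the central angle is δ ≈ 2.094 rad (120.0°).
Interpolate at f = 1/2 with slerp weights a = sin((1−f)δ)/sin δ ≈ 1.000, b = sin(fδ)/sin δ ≈ 1.000.
p = a·p₁ + b·p₂ ≈ (0.000, 1.000, 0.000); φ = arcsin(p_z) ≈ 0.00°, λ = atan2(p_y, p_x) ≈ 90.00°.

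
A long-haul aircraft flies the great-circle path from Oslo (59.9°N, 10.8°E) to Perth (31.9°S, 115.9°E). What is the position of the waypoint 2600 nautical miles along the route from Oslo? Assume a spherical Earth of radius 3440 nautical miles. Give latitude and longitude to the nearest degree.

≈ 37°N, 69°E

From cos δ = sin φ₁ sin φ₂ + cos φ₁ cos φ₂ cos Δλ, the central angle is δ ≈ 2.175 rad (124.6°). The total great-circle distance is δ·R ≈ 2.175 × 3440 ≈ 7482 nmi, so the target fraction is f = 2600/7482 ≈ 0.348.
Interpolate at f ≈ 0.348 with slerp weights a = sin((1−f)δ)/sin δ ≈ 1.201, b = sin(fδ)/sin δ ≈ 0.833.
p = a·p₁ + b·p₂ ≈ (0.283, 0.749, 0.599); φ = arcsin(p_z) ≈ 36.78°, λ = atan2(p_y, p_x) ≈ 69.33°.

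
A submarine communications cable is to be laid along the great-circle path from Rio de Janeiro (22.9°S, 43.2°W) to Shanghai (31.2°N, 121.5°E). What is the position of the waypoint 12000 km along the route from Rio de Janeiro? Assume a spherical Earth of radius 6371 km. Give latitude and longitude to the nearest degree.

From cos δ = sin φ₁ sin φ₂ + cos φ₁ cos φ₂ cos Δλ, the central angle is δ ≈ 2.864 rad (164.1°). The total great-circle distance is δ·R ≈ 2.864 × 6371 ≈ 18244 km, so the target fraction is f = 12000/18244 ≈ 0.658.
Interpolate at f ≈ 0.658 with slerp weights a = sin((1−f)δ)/sin δ ≈ 3.026, b = sin(fδ)/sin δ ≈ 3.467.
p = a·p₁ + b·p₂ ≈ (0.483, 0.620, 0.618); φ = arcsin(p_z) ≈ 38.20°, λ = atan2(p_y, p_x) ≈ 52.11°.

≈ (38°N, 52°E)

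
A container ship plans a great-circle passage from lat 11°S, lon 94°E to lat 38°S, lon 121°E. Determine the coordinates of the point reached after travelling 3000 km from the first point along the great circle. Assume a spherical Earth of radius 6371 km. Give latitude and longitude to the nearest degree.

Write both endpoints as unit vectors p₁, p₂ with components (cos φ cos λ, cos φ sin λ, sin φ).
The central angle between the endpoints is δ = arccos(p₁·p₂) ≈ 0.632 rad (36.2°). The total great-circle distance is δ·R ≈ 0.632 × 6371 ≈ 4028 km, so the target fraction is f = 3000/4028 ≈ 0.745.
Interpolate at f ≈ 0.745 with slerp weights a = sin((1−f)δ)/sin δ ≈ 0.272, b = sin(fδ)/sin δ ≈ 0.768.
p = a·p₁ + b·p₂ ≈ (-0.330, 0.785, -0.525); φ = arcsin(p_z) ≈ -31.64°, λ = atan2(p_y, p_x) ≈ 112.82°.

≈ lat 32°S, lon 113°E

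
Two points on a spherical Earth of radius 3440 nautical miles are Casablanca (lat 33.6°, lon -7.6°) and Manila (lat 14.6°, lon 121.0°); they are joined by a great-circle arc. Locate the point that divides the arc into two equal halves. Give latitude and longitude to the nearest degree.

Convert each endpoint to a unit vector on the sphere (x = cos φ cos λ, y = cos φ sin λ, z = sin φ).
The central angle between the endpoints is δ = arccos(p₁·p₂) ≈ 1.943 rad (111.3°).
Interpolate at f = 1/2 with slerp weights a = sin((1−f)δ)/sin δ ≈ 0.886, b = sin(fδ)/sin δ ≈ 0.886.
p = a·p₁ + b·p₂ ≈ (0.290, 0.637, 0.714); φ = arcsin(p_z) ≈ 45.55°, λ = atan2(p_y, p_x) ≈ 65.54°.

≈ lat 46°, lon 66°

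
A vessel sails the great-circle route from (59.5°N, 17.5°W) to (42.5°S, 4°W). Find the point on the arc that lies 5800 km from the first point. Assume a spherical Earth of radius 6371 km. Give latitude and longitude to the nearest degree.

≈ (8°N, 9°W)

Convert each endpoint to a unit vector on the sphere (x = cos φ cos λ, y = cos φ sin λ, z = sin φ).
The central angle between the endpoints is δ = arccos(p₁·p₂) ≈ 1.791 rad (102.6°). The total great-circle distance is δ·R ≈ 1.791 × 6371 ≈ 11409 km, so the target fraction is f = 5800/11409 ≈ 0.508.
Interpolate at f ≈ 0.508 with slerp weights a = sin((1−f)δ)/sin δ ≈ 0.790, b = sin(fδ)/sin δ ≈ 0.809.
p = a·p₁ + b·p₂ ≈ (0.978, -0.162, 0.134); φ = arcsin(p_z) ≈ 7.70°, λ = atan2(p_y, p_x) ≈ -9.42°.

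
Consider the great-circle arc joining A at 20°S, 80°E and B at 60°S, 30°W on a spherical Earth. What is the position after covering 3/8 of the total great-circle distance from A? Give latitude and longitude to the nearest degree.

Convert each endpoint to a unit vector on the sphere (x = cos φ cos λ, y = cos φ sin λ, z = sin φ).
The central angle between the endpoints is δ = arccos(p₁·p₂) ≈ 1.435 rad (82.2°).
Interpolate at f = 3/8 with slerp weights a = sin((1−f)δ)/sin δ ≈ 0.789, b = sin(fδ)/sin δ ≈ 0.517.
p = a·p₁ + b·p₂ ≈ (0.353, 0.600, -0.718); φ = arcsin(p_z) ≈ -45.86°, λ = atan2(p_y, p_x) ≈ 59.57°.

≈ 46°S, 60°E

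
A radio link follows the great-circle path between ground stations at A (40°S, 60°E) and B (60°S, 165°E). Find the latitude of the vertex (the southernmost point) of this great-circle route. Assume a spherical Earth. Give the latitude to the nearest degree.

≈ 65°S

The great circle lies in the plane with unit normal n̂ = (p₁ × p₂)/|p₁ × p₂|.
Here n̂_z ≈ +0.416; the vertex latitude is φ_max = arccos|n̂_z| ≈ 65.4°.
Check via Clairaut: cos φ_max = |cos φ₁| · sin C = cos(40.0°)·sin(147.1°) ≈ 0.416, again giving ≈ 65.4°.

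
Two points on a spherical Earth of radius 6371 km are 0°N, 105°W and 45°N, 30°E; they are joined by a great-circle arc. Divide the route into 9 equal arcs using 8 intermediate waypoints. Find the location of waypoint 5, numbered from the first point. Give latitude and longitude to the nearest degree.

The haversine formula gives a central angle δ ≈ 2.094 rad (120.0°) between the endpoints.
Interpolate at f = 5/9 with slerp weights a = sin((1−f)δ)/sin δ ≈ 0.926, b = sin(fδ)/sin δ ≈ 1.060.
p = a·p₁ + b·p₂ ≈ (0.410, -0.520, 0.750); φ = arcsin(p_z) ≈ 48.57°, λ = atan2(p_y, p_x) ≈ -51.76°.

≈ 49°N, 52°W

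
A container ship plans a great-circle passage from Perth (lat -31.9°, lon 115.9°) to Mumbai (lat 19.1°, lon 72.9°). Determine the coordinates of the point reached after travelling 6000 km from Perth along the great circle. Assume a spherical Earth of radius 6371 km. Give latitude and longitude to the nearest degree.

Convert each endpoint to a unit vector on the sphere (x = cos φ cos λ, y = cos φ sin λ, z = sin φ).
The central angle between the endpoints is δ = arccos(p₁·p₂) ≈ 1.144 rad (65.6°). The total great-circle distance is δ·R ≈ 1.144 × 6371 ≈ 7289 km, so the target fraction is f = 6000/7289 ≈ 0.823.
Interpolate at f ≈ 0.823 with slerp weights a = sin((1−f)δ)/sin δ ≈ 0.221, b = sin(fδ)/sin δ ≈ 0.888.
p = a·p₁ + b·p₂ ≈ (0.165, 0.971, 0.174); φ = arcsin(p_z) ≈ 10.02°, λ = atan2(p_y, p_x) ≈ 80.36°.

≈ lat 10°, lon 80°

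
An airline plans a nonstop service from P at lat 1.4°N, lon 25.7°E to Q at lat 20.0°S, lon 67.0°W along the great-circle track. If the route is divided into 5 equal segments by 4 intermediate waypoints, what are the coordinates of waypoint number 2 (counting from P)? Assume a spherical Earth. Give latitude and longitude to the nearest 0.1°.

From cos δ = sin φ₁ sin φ₂ + cos φ₁ cos φ₂ cos Δλ, the central angle is δ ≈ 1.623 rad (93.0°).
Interpolate at f = 2/5 with slerp weights a = sin((1−f)δ)/sin δ ≈ 0.828, b = sin(fδ)/sin δ ≈ 0.606.
p = a·p₁ + b·p₂ ≈ (0.968, -0.165, -0.187); φ = arcsin(p_z) ≈ -10.77°, λ = atan2(p_y, p_x) ≈ -9.65°.

≈ lat 10.8°S, lon 9.6°W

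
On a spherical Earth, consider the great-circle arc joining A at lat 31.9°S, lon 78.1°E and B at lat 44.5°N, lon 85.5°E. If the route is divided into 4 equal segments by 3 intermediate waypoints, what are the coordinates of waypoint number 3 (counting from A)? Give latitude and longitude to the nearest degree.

≈ lat 25°N, lon 83°E

Convert each endpoint to a unit vector on the sphere (x = cos φ cos λ, y = cos φ sin λ, z = sin φ).
The central angle between the endpoints is δ = arccos(p₁·p₂) ≈ 1.339 rad (76.7°).
Interpolate at f = 3/4 with slerp weights a = sin((1−f)δ)/sin δ ≈ 0.337, b = sin(fδ)/sin δ ≈ 0.867.
p = a·p₁ + b·p₂ ≈ (0.108, 0.897, 0.429); φ = arcsin(p_z) ≈ 25.42°, λ = atan2(p_y, p_x) ≈ 83.16°.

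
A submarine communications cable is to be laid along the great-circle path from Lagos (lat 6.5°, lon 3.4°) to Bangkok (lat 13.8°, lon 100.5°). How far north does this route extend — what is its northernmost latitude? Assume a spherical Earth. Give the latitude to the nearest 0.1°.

The great circle lies in the plane with unit normal n̂ = (p₁ × p₂)/|p₁ × p₂|.
Here n̂_z ≈ +0.962; the vertex latitude is φ_max = arccos|n̂_z| ≈ 15.9°.

≈ 15.9°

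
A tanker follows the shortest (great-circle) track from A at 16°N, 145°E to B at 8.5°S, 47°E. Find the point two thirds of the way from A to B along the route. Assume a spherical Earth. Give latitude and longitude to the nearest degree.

≈ 1°N, 79°E

Write both endpoints as unit vectors p₁, p₂ with components (cos φ cos λ, cos φ sin λ, sin φ).
The central angle between the endpoints is δ = arccos(p₁·p₂) ≈ 1.745 rad (100.0°).
Interpolate at f = 2/3 with slerp weights a = sin((1−f)δ)/sin δ ≈ 0.558, b = sin(fδ)/sin δ ≈ 0.932.
p = a·p₁ + b·p₂ ≈ (0.190, 0.982, 0.016); φ = arcsin(p_z) ≈ 0.91°, λ = atan2(p_y, p_x) ≈ 79.07°.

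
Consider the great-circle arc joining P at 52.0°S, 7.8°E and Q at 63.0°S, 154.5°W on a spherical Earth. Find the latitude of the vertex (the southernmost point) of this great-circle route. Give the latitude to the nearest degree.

≈ 85°S

The great circle lies in the plane with unit normal n̂ = (p₁ × p₂)/|p₁ × p₂|.
Here n̂_z ≈ -0.094; the vertex latitude is φ_max = arccos|n̂_z| ≈ 84.6°.
Check via Clairaut: cos φ_max = |cos φ₁| · sin C = cos(52.0°)·sin(171.2°) ≈ 0.094, again giving ≈ 84.6°.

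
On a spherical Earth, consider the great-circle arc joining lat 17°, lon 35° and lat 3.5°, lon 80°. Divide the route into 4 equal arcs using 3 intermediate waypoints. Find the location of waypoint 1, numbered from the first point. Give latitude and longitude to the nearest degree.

≈ lat 14°, lon 47°

Convert each endpoint to a unit vector on the sphere (x = cos φ cos λ, y = cos φ sin λ, z = sin φ).
The central angle between the endpoints is δ = arccos(p₁·p₂) ≈ 0.805 rad (46.1°).
Interpolate at f = 1/4 with slerp weights a = sin((1−f)δ)/sin δ ≈ 0.788, b = sin(fδ)/sin δ ≈ 0.277.
p = a·p₁ + b·p₂ ≈ (0.665, 0.705, 0.247); φ = arcsin(p_z) ≈ 14.31°, λ = atan2(p_y, p_x) ≈ 46.65°.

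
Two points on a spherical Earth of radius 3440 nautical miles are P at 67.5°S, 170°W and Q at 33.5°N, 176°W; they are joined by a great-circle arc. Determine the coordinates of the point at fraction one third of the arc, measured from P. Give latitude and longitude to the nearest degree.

Convert each endpoint to a unit vector on the sphere (x = cos φ cos λ, y = cos φ sin λ, z = sin φ).
The central angle between the endpoints is δ = arccos(p₁·p₂) ≈ 1.765 rad (101.1°).
Interpolate at f = 1/3 with slerp weights a = sin((1−f)δ)/sin δ ≈ 0.941, b = sin(fδ)/sin δ ≈ 0.565.
p = a·p₁ + b·p₂ ≈ (-0.825, -0.095, -0.557); φ = arcsin(p_z) ≈ -33.86°, λ = atan2(p_y, p_x) ≈ -173.40°.

≈ 34°S, 173°W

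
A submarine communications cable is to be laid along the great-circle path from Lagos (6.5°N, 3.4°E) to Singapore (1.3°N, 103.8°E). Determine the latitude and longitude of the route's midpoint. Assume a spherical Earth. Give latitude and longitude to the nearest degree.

≈ 6°N, 54°E

The haversine formula gives a central angle δ ≈ 1.748 rad (100.2°) between the endpoints.
Interpolate at f = 1/2 with slerp weights a = sin((1−f)δ)/sin δ ≈ 0.779, b = sin(fδ)/sin δ ≈ 0.779.
p = a·p₁ + b·p₂ ≈ (0.587, 0.803, 0.106); φ = arcsin(p_z) ≈ 6.08°, λ = atan2(p_y, p_x) ≈ 53.81°.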